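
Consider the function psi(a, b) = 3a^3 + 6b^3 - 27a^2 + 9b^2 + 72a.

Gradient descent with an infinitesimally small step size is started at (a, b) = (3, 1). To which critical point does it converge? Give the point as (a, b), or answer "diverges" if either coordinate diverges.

psi is separable, so gradient descent decouples: a follows -∂psi/∂a, b follows -∂psi/∂b.
∂psi/∂a = 9(a - 4)(a - 2); at a=3 this is -9, so a increases.
∂psi/∂b = 18b(b + 1); at b=1 this is 36, so b decreases.
a converges to its nearest critical value 4 (a local min of the a-part); b converges to 0. The iterate converges to (4, 0).

(4, 0)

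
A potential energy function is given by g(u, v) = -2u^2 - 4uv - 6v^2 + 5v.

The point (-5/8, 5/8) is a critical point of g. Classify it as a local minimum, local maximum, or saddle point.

The Hessian of g is constant: H = [[-4, -4], [-4, -12]].
det(H) = (-4)·(-12) − (-4)² = 32.
det(H) > 0 and tr(H) = -16 < 0, so H is negative definite and the point is a local maximum.

local maximum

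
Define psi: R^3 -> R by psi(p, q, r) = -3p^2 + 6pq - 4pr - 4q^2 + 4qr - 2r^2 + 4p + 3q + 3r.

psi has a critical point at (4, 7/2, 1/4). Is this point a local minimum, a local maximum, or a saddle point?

local maximum

The Hessian is constant: H = [[-6, 6, -4], [6, -8, 4], [-4, 4, -4]].
Leading principal minors: Δ₁ = -6, Δ₂ = 12, Δ₃ = -16.
The minors alternate sign starting negative (−, +, −), so H is negative definite: a local maximum.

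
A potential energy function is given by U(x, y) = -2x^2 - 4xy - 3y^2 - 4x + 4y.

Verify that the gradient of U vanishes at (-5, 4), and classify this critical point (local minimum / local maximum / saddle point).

local maximum

∇U = (-4x - 4y - 4, -4x - 6y + 4); substituting (-5, 4) gives ∇U = (0, 0), so (-5, 4) is indeed a critical point.
The Hessian of U is constant: H = [[-4, -4], [-4, -6]].
det(H) = (-4)·(-6) − (-4)² = 8.
det(H) > 0 and tr(H) = -10 < 0, so H is negative definite and the point is a local maximum.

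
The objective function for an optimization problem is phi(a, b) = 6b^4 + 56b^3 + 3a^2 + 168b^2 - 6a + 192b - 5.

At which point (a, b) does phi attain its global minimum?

(1, -4)

phi(a,b) separates as P(a) + Q(b) − 5, so its minimum is min P + min Q − 5.
P'(a) = 6a - 6 vanishes at a ∈ {1}; Q'(b) = 24(b + 1)(b + 2)(b + 4) vanishes at b ∈ {-4, -2, -1}.
Local minima of P (where P''>0): P(1)=-3. Local minima of Q: Q(-4)=-128, Q(-1)=-74.
So the global minimum of phi is P(1) + Q(-4) − 5 = -3 − 128 − 5 = -136, attained at (1, -4).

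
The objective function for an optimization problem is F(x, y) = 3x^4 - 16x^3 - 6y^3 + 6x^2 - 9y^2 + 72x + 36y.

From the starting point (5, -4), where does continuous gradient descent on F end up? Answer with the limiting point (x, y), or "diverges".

F is separable, so gradient descent decouples: x follows -∂F/∂x, y follows -∂F/∂y.
∂F/∂x = 12(x - 3)(x - 2)(x + 1); at x=5 this is 432, so x decreases.
∂F/∂y = -18(y - 1)(y + 2); at y=-4 this is -180, so y increases.
x converges to its nearest critical value 3 (a local min of the x-part); y converges to -2. The iterate converges to (3, -2).

(3, -2)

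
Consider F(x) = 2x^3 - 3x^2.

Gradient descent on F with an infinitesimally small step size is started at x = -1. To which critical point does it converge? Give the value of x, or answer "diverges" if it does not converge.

F'(x) = 6x(x - 1), so F'(-1) = 12.
Gradient descent moves in the -F' direction, i.e. x is decreasing.
There is no critical point below x=-1, and F' keeps the same sign, so the iterate runs off to −∞.

diverges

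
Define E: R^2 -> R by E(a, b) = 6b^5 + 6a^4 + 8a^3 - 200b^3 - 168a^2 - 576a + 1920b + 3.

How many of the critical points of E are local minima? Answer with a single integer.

4

E separates as a function of a plus a function of b, so ∇E=0 decouples.
∂E/∂a = 24(a - 4)(a + 2)(a + 3) = 0 at a ∈ {-3, -2, 4}; ∂E/∂b = 30(b - 4)(b - 2)(b + 2)(b + 4) = 0 at b ∈ {-4, -2, 2, 4}.
The Hessian is diagonal: diag(E_aa, E_bb). Second derivatives: E_aa(-3)=168, E_aa(-2)=-144, E_aa(4)=1008; E_bb(-4)=-2880, E_bb(-2)=1440, E_bb(2)=-1440, E_bb(4)=2880.
Local minima occur where both diagonal entries positive: (-3, -2), (-3, 4), (4, -2), (4, 4). Count: 4.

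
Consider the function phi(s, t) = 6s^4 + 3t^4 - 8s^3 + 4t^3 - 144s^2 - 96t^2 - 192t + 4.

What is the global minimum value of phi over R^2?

phi(s,t) separates as P(s) + Q(t) + 4, so its minimum is min P + min Q + 4.
P'(s) = 24s(s - 4)(s + 3) vanishes at s ∈ {-3, 0, 4}; Q'(t) = 12(t - 4)(t + 1)(t + 4) vanishes at t ∈ {-4, -1, 4}.
Local minima of P (where P''>0): P(-3)=-594, P(4)=-1280. Local minima of Q: Q(-4)=-256, Q(4)=-1280.
So the global minimum of phi is P(4) + Q(4) + 4 = -1280 − 1280 + 4 = -2556, attained at (4, 4).

-2556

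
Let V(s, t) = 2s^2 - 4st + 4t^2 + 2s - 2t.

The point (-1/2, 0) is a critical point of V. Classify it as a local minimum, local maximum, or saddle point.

local minimum

The Hessian of V is constant: H = [[4, -4], [-4, 8]].
det(H) = 4·8 − (-4)² = 16.
det(H) > 0 and tr(H) = 12 > 0, so H is positive definite and the point is a local minimum.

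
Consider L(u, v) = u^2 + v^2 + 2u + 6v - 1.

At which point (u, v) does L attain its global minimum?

L(u,v) separates as P(u) + Q(v) − 1, so its minimum is min P + min Q − 1.
P'(u) = 2u + 2 vanishes at u ∈ {-1}; Q'(v) = 2v + 6 vanishes at v ∈ {-3}.
Local minima of P (where P''>0): P(-1)=-1. Local minima of Q: Q(-3)=-9.
So the global minimum of L is P(-1) + Q(-3) − 1 = -1 − 9 − 1 = -11, attained at (-1, -3).

(-1, -3)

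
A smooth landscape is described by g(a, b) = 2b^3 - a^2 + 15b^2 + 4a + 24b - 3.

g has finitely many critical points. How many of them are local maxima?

g separates as a function of a plus a function of b, so ∇g=0 decouples.
∂g/∂a = -2(a - 2) = 0 at a ∈ {2}; ∂g/∂b = 6(b + 1)(b + 4) = 0 at b ∈ {-4, -1}.
The Hessian is diagonal: diag(g_aa, g_bb). Second derivatives: g_aa(2)=-2; g_bb(-4)=-18, g_bb(-1)=18.
Local maxima occur where both diagonal entries negative: (2, -4). Count: 1.

1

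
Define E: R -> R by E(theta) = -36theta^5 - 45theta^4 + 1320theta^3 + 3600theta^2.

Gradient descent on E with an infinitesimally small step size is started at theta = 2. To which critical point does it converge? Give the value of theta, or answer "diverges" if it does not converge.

E'(theta) = -180theta(theta - 5)(theta + 2)(theta + 4), so E'(2) = 25920.
Gradient descent moves in the -E' direction, i.e. theta is decreasing.
The nearest critical point in that direction is theta = 0, where E'' = 7200 > 0 (a local minimum). The iterate converges there.

0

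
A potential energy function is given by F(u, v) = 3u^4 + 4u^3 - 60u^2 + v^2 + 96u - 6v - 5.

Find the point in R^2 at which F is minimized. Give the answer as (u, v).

F(u,v) separates as P(u) + Q(v) − 5, so its minimum is min P + min Q − 5.
P'(u) = 12(u - 2)(u - 1)(u + 4) vanishes at u ∈ {-4, 1, 2}; Q'(v) = 2v - 6 vanishes at v ∈ {3}.
Local minima of P (where P''>0): P(-4)=-832, P(2)=32. Local minima of Q: Q(3)=-9.
So the global minimum of F is P(-4) + Q(3) − 5 = -832 − 9 − 5 = -846, attained at (-4, 3).

(-4, 3)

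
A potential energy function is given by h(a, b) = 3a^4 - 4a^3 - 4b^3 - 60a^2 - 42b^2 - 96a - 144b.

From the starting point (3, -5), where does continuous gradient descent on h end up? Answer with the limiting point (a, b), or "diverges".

h is separable, so gradient descent decouples: a follows -∂h/∂a, b follows -∂h/∂b.
∂h/∂a = 12(a - 4)(a + 1)(a + 2); at a=3 this is -240, so a increases.
∂h/∂b = -12(b + 3)(b + 4); at b=-5 this is -24, so b increases.
a converges to its nearest critical value 4 (a local min of the a-part); b converges to -4. The iterate converges to (4, -4).

(4, -4)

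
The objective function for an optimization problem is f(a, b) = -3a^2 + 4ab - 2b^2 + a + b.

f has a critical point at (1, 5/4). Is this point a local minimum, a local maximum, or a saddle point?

local maximum

The Hessian of f is constant: H = [[-6, 4], [4, -4]].
det(H) = (-6)·(-4) − 4² = 8.
det(H) > 0 and tr(H) = -10 < 0, so H is negative definite and the point is a local maximum.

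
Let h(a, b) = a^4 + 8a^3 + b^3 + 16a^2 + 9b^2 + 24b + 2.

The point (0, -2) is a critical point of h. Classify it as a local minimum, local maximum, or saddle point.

The mixed partial ∂²h/∂a∂b is 0, so the Hessian at any point is diag(h_aa, h_bb) = diag(4(3a^2 + 12a + 8), 6(b + 3)).
At (0, -2): H = diag(32, 6).
Both eigenvalues are positive, so H is positive definite: a local minimum.

local minimum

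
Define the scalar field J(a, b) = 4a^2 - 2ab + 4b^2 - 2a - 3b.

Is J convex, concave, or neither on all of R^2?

J is quadratic, so its Hessian is the constant matrix H = [[8, -2], [-2, 8]].
det(H) = 60, tr(H) = 16.
det(H) > 0 and tr(H) > 0, so H is positive definite everywhere: convex.

convex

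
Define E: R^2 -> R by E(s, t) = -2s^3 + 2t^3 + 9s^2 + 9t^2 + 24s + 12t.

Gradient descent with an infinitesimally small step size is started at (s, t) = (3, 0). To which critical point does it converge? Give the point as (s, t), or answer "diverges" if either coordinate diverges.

E is separable, so gradient descent decouples: s follows -∂E/∂s, t follows -∂E/∂t.
∂E/∂s = -6(s - 4)(s + 1); at s=3 this is 24, so s decreases.
∂E/∂t = 6(t + 1)(t + 2); at t=0 this is 12, so t decreases.
s converges to its nearest critical value -1 (a local min of the s-part); t converges to -1. The iterate converges to (-1, -1).

(-1, -1)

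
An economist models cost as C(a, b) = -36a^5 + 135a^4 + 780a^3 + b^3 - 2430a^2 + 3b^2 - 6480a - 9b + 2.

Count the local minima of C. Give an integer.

C separates as a function of a plus a function of b, so ∇C=0 decouples.
∂C/∂a = -180(a - 4)(a - 3)(a + 1)(a + 3) = 0 at a ∈ {-3, -1, 3, 4}; ∂C/∂b = 3(b - 1)(b + 3) = 0 at b ∈ {-3, 1}.
The Hessian is diagonal: diag(C_aa, C_bb). Second derivatives: C_aa(-3)=15120, C_aa(-1)=-7200, C_aa(3)=4320, C_aa(4)=-6300; C_bb(-3)=-12, C_bb(1)=12.
Local minima occur where both diagonal entries positive: (-3, 1), (3, 1). Count: 2.

2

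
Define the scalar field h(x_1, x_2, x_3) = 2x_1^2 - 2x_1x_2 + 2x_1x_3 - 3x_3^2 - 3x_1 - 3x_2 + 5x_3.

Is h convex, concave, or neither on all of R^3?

neither

h is quadratic, so its Hessian is the constant matrix H = [[4, -2, 2], [-2, 0, 0], [2, 0, -6]].
Leading principal minors: 4, -4, 24.
Neither pattern holds ⇒ H is indefinite ⇒ neither convex nor concave.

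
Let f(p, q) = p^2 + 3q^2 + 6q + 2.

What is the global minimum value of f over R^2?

f(p,q) separates as A(p) + B(q) + 2, so its minimum is min A + min B + 2.
A'(p) = 2p vanishes at p ∈ {0}; B'(q) = 6q + 6 vanishes at q ∈ {-1}.
Local minima of A (where A''>0): A(0)=0. Local minima of B: B(-1)=-3.
So the global minimum of f is A(0) + B(-1) + 2 = 0 − 3 + 2 = -1, attained at (0, -1).

-1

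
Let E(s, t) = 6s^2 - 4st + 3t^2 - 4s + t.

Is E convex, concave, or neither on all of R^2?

convex

E is quadratic, so its Hessian is the constant matrix H = [[12, -4], [-4, 6]].
det(H) = 56, tr(H) = 18.
det(H) > 0 and tr(H) > 0, so H is positive definite everywhere: convex.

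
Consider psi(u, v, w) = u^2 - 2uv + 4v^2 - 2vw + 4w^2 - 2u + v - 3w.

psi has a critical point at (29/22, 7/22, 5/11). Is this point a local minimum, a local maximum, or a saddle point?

The Hessian is constant: H = [[2, -2, 0], [-2, 8, -2], [0, -2, 8]].
Leading principal minors: Δ₁ = 2, Δ₂ = 12, Δ₃ = 88.
All leading minors are positive, so H is positive definite: a local minimum.

local minimum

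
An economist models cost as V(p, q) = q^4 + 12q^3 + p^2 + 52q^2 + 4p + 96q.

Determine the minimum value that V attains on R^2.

V(p,q) separates as A(p) + B(q), so its minimum is min A + min B.
A'(p) = 2p + 4 vanishes at p ∈ {-2}; B'(q) = 4(q + 2)(q + 3)(q + 4) vanishes at q ∈ {-4, -3, -2}.
Local minima of A (where A''>0): A(-2)=-4. Local minima of B: B(-4)=-64, B(-2)=-64.
So the global minimum of V is A(-2) + B(-4) = -4 − 64 = -68, attained at (-2, -4).

-68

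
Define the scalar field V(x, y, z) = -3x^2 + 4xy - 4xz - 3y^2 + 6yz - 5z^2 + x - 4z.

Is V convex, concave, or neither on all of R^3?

V is quadratic, so its Hessian is the constant matrix H = [[-6, 4, -4], [4, -6, 6], [-4, 6, -10]].
Leading principal minors: -6, 20, -80.
Signs alternate −, +, − ⇒ H ≺ 0 ⇒ concave.

concave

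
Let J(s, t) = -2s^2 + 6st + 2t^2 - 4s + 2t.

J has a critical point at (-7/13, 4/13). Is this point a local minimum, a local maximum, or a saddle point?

saddle point

The Hessian of J is constant: H = [[-4, 6], [6, 4]].
det(H) = (-4)·4 − 6² = -52.
Since det(H) < 0, H is indefinite and the critical point is a saddle point.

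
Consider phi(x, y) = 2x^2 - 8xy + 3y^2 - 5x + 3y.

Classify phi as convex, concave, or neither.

neither

phi is quadratic, so its Hessian is the constant matrix H = [[4, -8], [-8, 6]].
det(H) = -40, tr(H) = 10.
det(H) < 0, so H is indefinite: neither convex nor concave.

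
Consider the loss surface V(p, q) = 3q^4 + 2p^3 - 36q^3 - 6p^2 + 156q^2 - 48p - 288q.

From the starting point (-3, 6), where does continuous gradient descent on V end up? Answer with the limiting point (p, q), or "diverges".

V is separable, so gradient descent decouples: p follows -∂V/∂p, q follows -∂V/∂q.
∂V/∂p = 6(p - 4)(p + 2); at p=-3 this is 42, so p decreases.
∂V/∂q = 12(q - 4)(q - 3)(q - 2); at q=6 this is 288, so q decreases.
The p-coordinate has no critical point in that direction and runs off to infinity.

diverges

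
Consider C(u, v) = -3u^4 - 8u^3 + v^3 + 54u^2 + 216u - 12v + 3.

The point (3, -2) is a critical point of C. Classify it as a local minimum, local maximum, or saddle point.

local maximum

The mixed partial ∂²C/∂u∂v is 0, so the Hessian at any point is diag(C_uu, C_vv) = diag(12(-3u^2 - 4u + 9), 6v).
At (3, -2): H = diag(-360, -12).
Both eigenvalues are negative, so H is negative definite: a local maximum.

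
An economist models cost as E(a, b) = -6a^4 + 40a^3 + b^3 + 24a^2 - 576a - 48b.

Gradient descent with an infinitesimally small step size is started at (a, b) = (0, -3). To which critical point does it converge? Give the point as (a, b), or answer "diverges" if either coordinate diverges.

(3, 4)

E is separable, so gradient descent decouples: a follows -∂E/∂a, b follows -∂E/∂b.
∂E/∂a = -24(a - 4)(a - 3)(a + 2); at a=0 this is -576, so a increases.
∂E/∂b = 3(b - 4)(b + 4); at b=-3 this is -21, so b increases.
a converges to its nearest critical value 3 (a local min of the a-part); b converges to 4. The iterate converges to (3, 4).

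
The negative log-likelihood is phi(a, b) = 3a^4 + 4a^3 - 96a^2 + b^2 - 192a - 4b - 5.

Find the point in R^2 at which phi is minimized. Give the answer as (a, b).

(4, 2)

phi(a,b) separates as P(a) + Q(b) − 5, so its minimum is min P + min Q − 5.
P'(a) = 12(a - 4)(a + 1)(a + 4) vanishes at a ∈ {-4, -1, 4}; Q'(b) = 2b - 4 vanishes at b ∈ {2}.
Local minima of P (where P''>0): P(-4)=-256, P(4)=-1280. Local minima of Q: Q(2)=-4.
So the global minimum of phi is P(4) + Q(2) − 5 = -1280 − 4 − 5 = -1289, attained at (4, 2).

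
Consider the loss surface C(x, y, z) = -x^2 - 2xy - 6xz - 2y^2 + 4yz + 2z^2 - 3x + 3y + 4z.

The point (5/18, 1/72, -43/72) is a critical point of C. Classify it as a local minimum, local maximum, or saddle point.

saddle point

The Hessian is constant: H = [[-2, -2, -6], [-2, -4, 4], [-6, 4, 4]].
Leading principal minors: Δ₁ = -2, Δ₂ = 4, Δ₃ = 288.
The minors fit neither the all-positive nor the alternating-sign pattern, so H is indefinite: a saddle point.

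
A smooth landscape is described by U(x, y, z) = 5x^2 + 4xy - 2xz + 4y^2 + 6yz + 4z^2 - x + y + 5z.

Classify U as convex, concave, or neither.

convex

U is quadratic, so its Hessian is the constant matrix H = [[10, 4, -2], [4, 8, 6], [-2, 6, 8]].
Leading principal minors: 10, 64, 24.
All positive ⇒ H ≻ 0 ⇒ convex.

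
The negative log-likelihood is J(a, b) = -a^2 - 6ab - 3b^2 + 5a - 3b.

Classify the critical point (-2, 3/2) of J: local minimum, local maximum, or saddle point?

saddle point

The Hessian of J is constant: H = [[-2, -6], [-6, -6]].
det(H) = (-2)·(-6) − (-6)² = -24.
Since det(H) < 0, H is indefinite and the critical point is a saddle point.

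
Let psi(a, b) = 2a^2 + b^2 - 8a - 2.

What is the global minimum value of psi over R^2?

psi(a,b) separates as P(a) + Q(b) − 2, so its minimum is min P + min Q − 2.
P'(a) = 4a - 8 vanishes at a ∈ {2}; Q'(b) = 2b vanishes at b ∈ {0}.
Local minima of P (where P''>0): P(2)=-8. Local minima of Q: Q(0)=0.
So the global minimum of psi is P(2) + Q(0) − 2 = -8 + 0 − 2 = -10, attained at (2, 0).

-10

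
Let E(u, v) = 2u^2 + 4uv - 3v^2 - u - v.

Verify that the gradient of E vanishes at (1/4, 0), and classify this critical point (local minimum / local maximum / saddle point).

saddle point

∇E = (4u + 4v - 1, 4u - 6v - 1); substituting (1/4, 0) gives ∇E = (0, 0), so (1/4, 0) is indeed a critical point.
The Hessian of E is constant: H = [[4, 4], [4, -6]].
det(H) = 4·(-6) − 4² = -40.
Since det(H) < 0, H is indefinite and the critical point is a saddle point.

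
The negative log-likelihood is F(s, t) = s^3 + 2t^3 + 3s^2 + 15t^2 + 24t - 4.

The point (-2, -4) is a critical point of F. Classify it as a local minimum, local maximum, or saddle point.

local maximum

The mixed partial ∂²F/∂s∂t is 0, so the Hessian at any point is diag(F_ss, F_tt) = diag(6(s + 1), 6(2t + 5)).
At (-2, -4): H = diag(-6, -18).
Both eigenvalues are negative, so H is negative definite: a local maximum.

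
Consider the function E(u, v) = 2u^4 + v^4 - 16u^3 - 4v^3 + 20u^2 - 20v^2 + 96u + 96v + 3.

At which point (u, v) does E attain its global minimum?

(-1, -3)

E(u,v) separates as P(u) + Q(v) + 3, so its minimum is min P + min Q + 3.
P'(u) = 8(u - 4)(u - 3)(u + 1) vanishes at u ∈ {-1, 3, 4}; Q'(v) = 4(v - 4)(v - 2)(v + 3) vanishes at v ∈ {-3, 2, 4}.
Local minima of P (where P''>0): P(-1)=-58, P(4)=192. Local minima of Q: Q(-3)=-279, Q(4)=64.
So the global minimum of E is P(-1) + Q(-3) + 3 = -58 − 279 + 3 = -334, attained at (-1, -3).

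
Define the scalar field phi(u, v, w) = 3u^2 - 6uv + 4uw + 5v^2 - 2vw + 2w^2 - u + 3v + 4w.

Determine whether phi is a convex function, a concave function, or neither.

phi is quadratic, so its Hessian is the constant matrix H = [[6, -6, 4], [-6, 10, -2], [4, -2, 4]].
Leading principal minors: 6, 24, 8.
All positive ⇒ H ≻ 0 ⇒ convex.

convex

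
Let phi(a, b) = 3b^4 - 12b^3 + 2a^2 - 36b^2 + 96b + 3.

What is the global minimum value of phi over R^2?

phi(a,b) separates as P(a) + Q(b) + 3, so its minimum is min P + min Q + 3.
P'(a) = 4a vanishes at a ∈ {0}; Q'(b) = 12(b - 4)(b - 1)(b + 2) vanishes at b ∈ {-2, 1, 4}.
Local minima of P (where P''>0): P(0)=0. Local minima of Q: Q(-2)=-192, Q(4)=-192.
So the global minimum of phi is P(0) + Q(-2) + 3 = 0 − 192 + 3 = -189, attained at (0, -2).

-189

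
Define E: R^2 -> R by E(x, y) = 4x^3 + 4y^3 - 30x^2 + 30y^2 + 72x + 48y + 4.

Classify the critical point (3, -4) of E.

The mixed partial ∂²E/∂x∂y is 0, so the Hessian at any point is diag(E_xx, E_yy) = diag(12(2x - 5), 12(2y + 5)).
At (3, -4): H = diag(12, -36).
The eigenvalues have opposite signs, so H is indefinite: a saddle point.

saddle point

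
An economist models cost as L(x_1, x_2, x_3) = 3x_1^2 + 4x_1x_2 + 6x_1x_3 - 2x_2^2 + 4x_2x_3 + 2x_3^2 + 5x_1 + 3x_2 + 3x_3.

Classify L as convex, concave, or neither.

L is quadratic, so its Hessian is the constant matrix H = [[6, 4, 6], [4, -4, 4], [6, 4, 4]].
Leading principal minors: 6, -40, 80.
Neither pattern holds ⇒ H is indefinite ⇒ neither convex nor concave.

neither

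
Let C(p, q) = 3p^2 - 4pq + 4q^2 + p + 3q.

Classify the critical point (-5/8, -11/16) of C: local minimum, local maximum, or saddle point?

The Hessian of C is constant: H = [[6, -4], [-4, 8]].
det(H) = 6·8 − (-4)² = 32.
det(H) > 0 and tr(H) = 14 > 0, so H is positive definite and the point is a local minimum.

local minimum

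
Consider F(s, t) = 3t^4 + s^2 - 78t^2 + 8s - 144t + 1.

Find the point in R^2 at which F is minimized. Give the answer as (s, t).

(-4, 4)

F(s,t) separates as P(s) + Q(t) + 1, so its minimum is min P + min Q + 1.
P'(s) = 2s + 8 vanishes at s ∈ {-4}; Q'(t) = 12(t - 4)(t + 1)(t + 3) vanishes at t ∈ {-3, -1, 4}.
Local minima of P (where P''>0): P(-4)=-16. Local minima of Q: Q(-3)=-27, Q(4)=-1056.
So the global minimum of F is P(-4) + Q(4) + 1 = -16 − 1056 + 1 = -1071, attained at (-4, 4).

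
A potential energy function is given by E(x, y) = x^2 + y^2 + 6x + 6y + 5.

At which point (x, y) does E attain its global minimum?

E(x,y) separates as P(x) + Q(y) + 5, so its minimum is min P + min Q + 5.
P'(x) = 2x + 6 vanishes at x ∈ {-3}; Q'(y) = 2y + 6 vanishes at y ∈ {-3}.
Local minima of P (where P''>0): P(-3)=-9. Local minima of Q: Q(-3)=-9.
So the global minimum of E is P(-3) + Q(-3) + 5 = -9 − 9 + 5 = -13, attained at (-3, -3).

(-3, -3)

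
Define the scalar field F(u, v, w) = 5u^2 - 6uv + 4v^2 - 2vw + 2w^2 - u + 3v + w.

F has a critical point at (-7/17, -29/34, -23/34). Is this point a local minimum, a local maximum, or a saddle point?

local minimum

The Hessian is constant: H = [[10, -6, 0], [-6, 8, -2], [0, -2, 4]].
Leading principal minors: Δ₁ = 10, Δ₂ = 44, Δ₃ = 136.
All leading minors are positive, so H is positive definite: a local minimum.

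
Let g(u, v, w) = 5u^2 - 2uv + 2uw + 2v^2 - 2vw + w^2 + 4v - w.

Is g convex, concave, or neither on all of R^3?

convex

g is quadratic, so its Hessian is the constant matrix H = [[10, -2, 2], [-2, 4, -2], [2, -2, 2]].
Leading principal minors: 10, 36, 32.
All positive ⇒ H ≻ 0 ⇒ convex.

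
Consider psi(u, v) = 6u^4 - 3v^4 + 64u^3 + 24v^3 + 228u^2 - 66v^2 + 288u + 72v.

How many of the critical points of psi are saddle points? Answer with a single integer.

psi separates as a function of u plus a function of v, so ∇psi=0 decouples.
∂psi/∂u = 24(u + 1)(u + 3)(u + 4) = 0 at u ∈ {-4, -3, -1}; ∂psi/∂v = -12(v - 3)(v - 2)(v - 1) = 0 at v ∈ {1, 2, 3}.
The Hessian is diagonal: diag(psi_uu, psi_vv). Second derivatives: psi_uu(-4)=72, psi_uu(-3)=-48, psi_uu(-1)=144; psi_vv(1)=-24, psi_vv(2)=12, psi_vv(3)=-24.
Saddle points occur where the two diagonal entries have opposite signs: (-4, 1), (-4, 3), (-3, 2), (-1, 1), (-1, 3). Count: 5.

5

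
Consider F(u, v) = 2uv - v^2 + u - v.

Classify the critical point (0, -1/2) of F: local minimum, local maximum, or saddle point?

saddle point

The Hessian of F is constant: H = [[0, 2], [2, -2]].
det(H) = 0·(-2) − 2² = -4.
Since det(H) < 0, H is indefinite and the critical point is a saddle point.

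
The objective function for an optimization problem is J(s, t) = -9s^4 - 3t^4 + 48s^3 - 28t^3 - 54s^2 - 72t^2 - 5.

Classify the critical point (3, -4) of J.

local maximum

The mixed partial ∂²J/∂s∂t is 0, so the Hessian at any point is diag(J_ss, J_tt) = diag(36(-3s^2 + 8s - 3), -12(3t^2 + 14t + 12)).
At (3, -4): H = diag(-216, -48).
Both eigenvalues are negative, so H is negative definite: a local maximum.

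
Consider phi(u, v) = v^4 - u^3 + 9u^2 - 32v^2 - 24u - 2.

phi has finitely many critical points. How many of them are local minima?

phi separates as a function of u plus a function of v, so ∇phi=0 decouples.
∂phi/∂u = -3(u - 4)(u - 2) = 0 at u ∈ {2, 4}; ∂phi/∂v = 4v(v - 4)(v + 4) = 0 at v ∈ {-4, 0, 4}.
The Hessian is diagonal: diag(phi_uu, phi_vv). Second derivatives: phi_uu(2)=6, phi_uu(4)=-6; phi_vv(-4)=128, phi_vv(0)=-64, phi_vv(4)=128.
Local minima occur where both diagonal entries positive: (2, -4), (2, 4). Count: 2.

2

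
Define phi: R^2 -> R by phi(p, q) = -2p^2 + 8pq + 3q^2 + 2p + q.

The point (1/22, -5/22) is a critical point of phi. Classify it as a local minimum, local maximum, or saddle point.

The Hessian of phi is constant: H = [[-4, 8], [8, 6]].
det(H) = (-4)·6 − 8² = -88.
Since det(H) < 0, H is indefinite and the critical point is a saddle point.

saddle point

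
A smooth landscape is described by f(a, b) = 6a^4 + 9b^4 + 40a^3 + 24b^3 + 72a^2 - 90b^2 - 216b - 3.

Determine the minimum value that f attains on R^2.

-459

f(a,b) separates as P(a) + Q(b) − 3, so its minimum is min P + min Q − 3.
P'(a) = 24a(a + 2)(a + 3) vanishes at a ∈ {-3, -2, 0}; Q'(b) = 36(b - 2)(b + 1)(b + 3) vanishes at b ∈ {-3, -1, 2}.
Local minima of P (where P''>0): P(-3)=54, P(0)=0. Local minima of Q: Q(-3)=-81, Q(2)=-456.
So the global minimum of f is P(0) + Q(2) − 3 = 0 − 456 − 3 = -459, attained at (0, 2).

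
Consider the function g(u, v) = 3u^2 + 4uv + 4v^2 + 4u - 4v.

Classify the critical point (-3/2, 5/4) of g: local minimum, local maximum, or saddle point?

local minimum

The Hessian of g is constant: H = [[6, 4], [4, 8]].
det(H) = 6·8 − 4² = 32.
det(H) > 0 and tr(H) = 14 > 0, so H is positive definite and the point is a local minimum.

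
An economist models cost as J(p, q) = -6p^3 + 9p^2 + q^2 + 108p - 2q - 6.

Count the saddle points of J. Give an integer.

1

J separates as a function of p plus a function of q, so ∇J=0 decouples.
∂J/∂p = -18(p - 3)(p + 2) = 0 at p ∈ {-2, 3}; ∂J/∂q = 2(q - 1) = 0 at q ∈ {1}.
The Hessian is diagonal: diag(J_pp, J_qq). Second derivatives: J_pp(-2)=90, J_pp(3)=-90; J_qq(1)=2.
Saddle points occur where the two diagonal entries have opposite signs: (3, 1). Count: 1.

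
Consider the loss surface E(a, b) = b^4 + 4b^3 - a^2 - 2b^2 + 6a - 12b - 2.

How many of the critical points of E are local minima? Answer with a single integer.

0

E separates as a function of a plus a function of b, so ∇E=0 decouples.
∂E/∂a = -2(a - 3) = 0 at a ∈ {3}; ∂E/∂b = 4(b - 1)(b + 1)(b + 3) = 0 at b ∈ {-3, -1, 1}.
The Hessian is diagonal: diag(E_aa, E_bb). Second derivatives: E_aa(3)=-2; E_bb(-3)=32, E_bb(-1)=-16, E_bb(1)=32.
Local minima occur where both diagonal entries positive: none. Count: 0.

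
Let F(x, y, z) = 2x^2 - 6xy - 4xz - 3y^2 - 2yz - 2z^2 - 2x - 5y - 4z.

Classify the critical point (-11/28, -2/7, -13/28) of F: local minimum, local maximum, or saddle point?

saddle point

The Hessian is constant: H = [[4, -6, -4], [-6, -6, -2], [-4, -2, -4]].
Leading principal minors: Δ₁ = 4, Δ₂ = -60, Δ₃ = 224.
The minors fit neither the all-positive nor the alternating-sign pattern, so H is indefinite: a saddle point.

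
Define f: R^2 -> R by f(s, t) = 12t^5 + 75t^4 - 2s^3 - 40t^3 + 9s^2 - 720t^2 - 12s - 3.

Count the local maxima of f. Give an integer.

2

f separates as a function of s plus a function of t, so ∇f=0 decouples.
∂f/∂s = -6(s - 2)(s - 1) = 0 at s ∈ {1, 2}; ∂f/∂t = 60t(t - 2)(t + 3)(t + 4) = 0 at t ∈ {-4, -3, 0, 2}.
The Hessian is diagonal: diag(f_ss, f_tt). Second derivatives: f_ss(1)=6, f_ss(2)=-6; f_tt(-4)=-1440, f_tt(-3)=900, f_tt(0)=-1440, f_tt(2)=3600.
Local maxima occur where both diagonal entries negative: (2, -4), (2, 0). Count: 2.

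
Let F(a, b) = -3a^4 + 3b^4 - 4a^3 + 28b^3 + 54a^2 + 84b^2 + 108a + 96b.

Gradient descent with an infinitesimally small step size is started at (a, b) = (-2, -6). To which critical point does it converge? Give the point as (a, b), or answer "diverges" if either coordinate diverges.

F is separable, so gradient descent decouples: a follows -∂F/∂a, b follows -∂F/∂b.
∂F/∂a = -12(a - 3)(a + 1)(a + 3); at a=-2 this is -60, so a increases.
∂F/∂b = 12(b + 1)(b + 2)(b + 4); at b=-6 this is -480, so b increases.
a converges to its nearest critical value -1 (a local min of the a-part); b converges to -4. The iterate converges to (-1, -4).

(-1, -4)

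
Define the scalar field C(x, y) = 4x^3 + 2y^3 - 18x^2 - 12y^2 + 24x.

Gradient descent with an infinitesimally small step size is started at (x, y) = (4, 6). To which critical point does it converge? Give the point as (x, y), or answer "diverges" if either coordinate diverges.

(2, 4)

C is separable, so gradient descent decouples: x follows -∂C/∂x, y follows -∂C/∂y.
∂C/∂x = 12(x - 2)(x - 1); at x=4 this is 72, so x decreases.
∂C/∂y = 6y(y - 4); at y=6 this is 72, so y decreases.
x converges to its nearest critical value 2 (a local min of the x-part); y converges to 4. The iterate converges to (2, 4).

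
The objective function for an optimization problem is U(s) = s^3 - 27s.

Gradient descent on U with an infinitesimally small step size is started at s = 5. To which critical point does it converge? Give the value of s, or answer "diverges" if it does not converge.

3

U'(s) = 3(s - 3)(s + 3), so U'(5) = 48.
Gradient descent moves in the -U' direction, i.e. s is decreasing.
The nearest critical point in that direction is s = 3, where U'' = 18 > 0 (a local minimum). The iterate converges there.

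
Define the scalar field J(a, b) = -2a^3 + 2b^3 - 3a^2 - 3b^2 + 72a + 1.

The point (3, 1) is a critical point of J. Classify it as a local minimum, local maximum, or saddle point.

saddle point

The mixed partial ∂²J/∂a∂b is 0, so the Hessian at any point is diag(J_aa, J_bb) = diag(-6(2a + 1), 6(2b - 1)).
At (3, 1): H = diag(-42, 6).
The eigenvalues have opposite signs, so H is indefinite: a saddle point.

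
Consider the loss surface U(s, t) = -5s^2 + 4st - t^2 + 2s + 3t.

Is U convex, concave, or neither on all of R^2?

U is quadratic, so its Hessian is the constant matrix H = [[-10, 4], [4, -2]].
det(H) = 4, tr(H) = -12.
det(H) > 0 and tr(H) < 0, so H is negative definite everywhere: concave.

concave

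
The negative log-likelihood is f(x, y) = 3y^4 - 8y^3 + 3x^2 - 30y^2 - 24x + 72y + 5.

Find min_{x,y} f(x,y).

-195

f(x,y) separates as P(x) + Q(y) + 5, so its minimum is min P + min Q + 5.
P'(x) = 6x - 24 vanishes at x ∈ {4}; Q'(y) = 12(y - 3)(y - 1)(y + 2) vanishes at y ∈ {-2, 1, 3}.
Local minima of P (where P''>0): P(4)=-48. Local minima of Q: Q(-2)=-152, Q(3)=-27.
So the global minimum of f is P(4) + Q(-2) + 5 = -48 − 152 + 5 = -195, attained at (4, -2).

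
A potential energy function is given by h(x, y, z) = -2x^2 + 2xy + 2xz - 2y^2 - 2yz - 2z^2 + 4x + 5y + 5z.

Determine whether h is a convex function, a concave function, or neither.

h is quadratic, so its Hessian is the constant matrix H = [[-4, 2, 2], [2, -4, -2], [2, -2, -4]].
Leading principal minors: -4, 12, -32.
Signs alternate −, +, − ⇒ H ≺ 0 ⇒ concave.

concave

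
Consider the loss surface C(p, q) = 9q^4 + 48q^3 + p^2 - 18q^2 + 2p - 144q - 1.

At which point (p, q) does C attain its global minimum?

C(p,q) separates as A(p) + B(q) − 1, so its minimum is min A + min B − 1.
A'(p) = 2p + 2 vanishes at p ∈ {-1}; B'(q) = 36(q - 1)(q + 1)(q + 4) vanishes at q ∈ {-4, -1, 1}.
Local minima of A (where A''>0): A(-1)=-1. Local minima of B: B(-4)=-480, B(1)=-105.
So the global minimum of C is A(-1) + B(-4) − 1 = -1 − 480 − 1 = -482, attained at (-1, -4).

(-1, -4)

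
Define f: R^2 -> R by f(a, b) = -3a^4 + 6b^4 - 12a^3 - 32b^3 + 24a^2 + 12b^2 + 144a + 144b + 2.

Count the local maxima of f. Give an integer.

f separates as a function of a plus a function of b, so ∇f=0 decouples.
∂f/∂a = -12(a - 2)(a + 2)(a + 3) = 0 at a ∈ {-3, -2, 2}; ∂f/∂b = 24(b - 3)(b - 2)(b + 1) = 0 at b ∈ {-1, 2, 3}.
The Hessian is diagonal: diag(f_aa, f_bb). Second derivatives: f_aa(-3)=-60, f_aa(-2)=48, f_aa(2)=-240; f_bb(-1)=288, f_bb(2)=-72, f_bb(3)=96.
Local maxima occur where both diagonal entries negative: (-3, 2), (2, 2). Count: 2.

2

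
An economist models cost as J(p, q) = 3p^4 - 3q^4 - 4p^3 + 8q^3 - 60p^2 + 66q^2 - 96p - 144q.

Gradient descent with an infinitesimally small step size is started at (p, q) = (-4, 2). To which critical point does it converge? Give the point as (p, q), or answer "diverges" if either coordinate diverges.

J is separable, so gradient descent decouples: p follows -∂J/∂p, q follows -∂J/∂q.
∂J/∂p = 12(p - 4)(p + 1)(p + 2); at p=-4 this is -576, so p increases.
∂J/∂q = -12(q - 4)(q - 1)(q + 3); at q=2 this is 120, so q decreases.
p converges to its nearest critical value -2 (a local min of the p-part); q converges to 1. The iterate converges to (-2, 1).

(-2, 1)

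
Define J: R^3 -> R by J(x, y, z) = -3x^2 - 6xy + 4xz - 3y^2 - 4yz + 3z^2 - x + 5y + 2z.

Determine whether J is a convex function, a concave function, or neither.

neither

J is quadratic, so its Hessian is the constant matrix H = [[-6, -6, 4], [-6, -6, -4], [4, -4, 6]].
Leading principal minors: -6, 0, 384.
Neither pattern holds ⇒ H is indefinite ⇒ neither convex nor concave.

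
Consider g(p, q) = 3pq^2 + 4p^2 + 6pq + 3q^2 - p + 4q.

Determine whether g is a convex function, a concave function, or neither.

neither

The term 3pq^2 is cubic, so the Hessian is not constant.
∂²g/∂q² = 6p + 6, which takes both signs as p varies (negative for sufficiently negative p). A diagonal entry of the Hessian changing sign means the Hessian is neither positive- nor negative-semidefinite on all of R^2.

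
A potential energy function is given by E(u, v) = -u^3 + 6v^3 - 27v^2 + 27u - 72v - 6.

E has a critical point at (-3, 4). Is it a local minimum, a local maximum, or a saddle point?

local minimum

The mixed partial ∂²E/∂u∂v is 0, so the Hessian at any point is diag(E_uu, E_vv) = diag(-6u, 18(2v - 3)).
At (-3, 4): H = diag(18, 90).
Both eigenvalues are positive, so H is positive definite: a local minimum.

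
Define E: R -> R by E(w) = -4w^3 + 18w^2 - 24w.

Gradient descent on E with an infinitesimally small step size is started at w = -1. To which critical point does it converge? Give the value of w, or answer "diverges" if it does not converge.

E'(w) = -12(w - 2)(w - 1), so E'(-1) = -72.
Gradient descent moves in the -E' direction, i.e. w is increasing.
The nearest critical point in that direction is w = 1, where E'' = 12 > 0 (a local minimum). The iterate converges there.

1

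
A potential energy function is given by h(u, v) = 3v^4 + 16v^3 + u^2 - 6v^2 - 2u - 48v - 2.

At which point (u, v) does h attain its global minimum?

h(u,v) separates as P(u) + Q(v) − 2, so its minimum is min P + min Q − 2.
P'(u) = 2u - 2 vanishes at u ∈ {1}; Q'(v) = 12(v - 1)(v + 1)(v + 4) vanishes at v ∈ {-4, -1, 1}.
Local minima of P (where P''>0): P(1)=-1. Local minima of Q: Q(-4)=-160, Q(1)=-35.
So the global minimum of h is P(1) + Q(-4) − 2 = -1 − 160 − 2 = -163, attained at (1, -4).

(1, -4)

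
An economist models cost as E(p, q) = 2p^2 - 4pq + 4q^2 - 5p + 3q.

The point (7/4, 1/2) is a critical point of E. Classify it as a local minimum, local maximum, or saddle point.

The Hessian of E is constant: H = [[4, -4], [-4, 8]].
det(H) = 4·8 − (-4)² = 16.
det(H) > 0 and tr(H) = 12 > 0, so H is positive definite and the point is a local minimum.

local minimum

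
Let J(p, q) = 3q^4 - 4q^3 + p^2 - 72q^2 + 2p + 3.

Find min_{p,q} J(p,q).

J(p,q) separates as A(p) + B(q) + 3, so its minimum is min A + min B + 3.
A'(p) = 2p + 2 vanishes at p ∈ {-1}; B'(q) = 12q(q - 4)(q + 3) vanishes at q ∈ {-3, 0, 4}.
Local minima of A (where A''>0): A(-1)=-1. Local minima of B: B(-3)=-297, B(4)=-640.
So the global minimum of J is A(-1) + B(4) + 3 = -1 − 640 + 3 = -638, attained at (-1, 4).

-638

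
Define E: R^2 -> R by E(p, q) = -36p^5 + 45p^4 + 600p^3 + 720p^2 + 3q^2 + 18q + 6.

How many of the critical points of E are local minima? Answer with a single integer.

E separates as a function of p plus a function of q, so ∇E=0 decouples.
∂E/∂p = -180p(p - 4)(p + 1)(p + 2) = 0 at p ∈ {-2, -1, 0, 4}; ∂E/∂q = 6(q + 3) = 0 at q ∈ {-3}.
The Hessian is diagonal: diag(E_pp, E_qq). Second derivatives: E_pp(-2)=2160, E_pp(-1)=-900, E_pp(0)=1440, E_pp(4)=-21600; E_qq(-3)=6.
Local minima occur where both diagonal entries positive: (-2, -3), (0, -3). Count: 2.

2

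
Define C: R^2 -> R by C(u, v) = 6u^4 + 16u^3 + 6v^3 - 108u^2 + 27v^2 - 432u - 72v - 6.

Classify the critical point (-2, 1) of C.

saddle point

The mixed partial ∂²C/∂u∂v is 0, so the Hessian at any point is diag(C_uu, C_vv) = diag(24(3u^2 + 4u - 9), 18(2v + 3)).
At (-2, 1): H = diag(-120, 90).
The eigenvalues have opposite signs, so H is indefinite: a saddle point.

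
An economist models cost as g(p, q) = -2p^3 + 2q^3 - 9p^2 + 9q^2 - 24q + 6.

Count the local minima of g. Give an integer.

1

g separates as a function of p plus a function of q, so ∇g=0 decouples.
∂g/∂p = -6p(p + 3) = 0 at p ∈ {-3, 0}; ∂g/∂q = 6(q - 1)(q + 4) = 0 at q ∈ {-4, 1}.
The Hessian is diagonal: diag(g_pp, g_qq). Second derivatives: g_pp(-3)=18, g_pp(0)=-18; g_qq(-4)=-30, g_qq(1)=30.
Local minima occur where both diagonal entries positive: (-3, 1). Count: 1.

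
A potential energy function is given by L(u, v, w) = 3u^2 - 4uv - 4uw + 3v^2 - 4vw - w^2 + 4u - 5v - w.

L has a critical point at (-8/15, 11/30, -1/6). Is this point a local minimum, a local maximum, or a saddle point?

The Hessian is constant: H = [[6, -4, -4], [-4, 6, -4], [-4, -4, -2]].
Leading principal minors: Δ₁ = 6, Δ₂ = 20, Δ₃ = -360.
The minors fit neither the all-positive nor the alternating-sign pattern, so H is indefinite: a saddle point.

saddle point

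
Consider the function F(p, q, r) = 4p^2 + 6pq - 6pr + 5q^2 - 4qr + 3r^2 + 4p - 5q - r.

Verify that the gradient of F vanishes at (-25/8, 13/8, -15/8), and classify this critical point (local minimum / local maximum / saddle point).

∇F = (8p + 6q - 6r + 4, 6p + 10q - 4r - 5, -6p - 4q + 6r - 1); substituting (-25/8, 13/8, -15/8) gives ∇F = (0, 0, 0), so (-25/8, 13/8, -15/8) is indeed a critical point.
The Hessian is constant: H = [[8, 6, -6], [6, 10, -4], [-6, -4, 6]].
Leading principal minors: Δ₁ = 8, Δ₂ = 44, Δ₃ = 64.
All leading minors are positive, so H is positive definite: a local minimum.

local minimum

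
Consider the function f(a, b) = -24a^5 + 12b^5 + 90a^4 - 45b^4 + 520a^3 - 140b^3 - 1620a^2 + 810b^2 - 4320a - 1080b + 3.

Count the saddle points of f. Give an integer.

8

f separates as a function of a plus a function of b, so ∇f=0 decouples.
∂f/∂a = -120(a - 4)(a - 3)(a + 1)(a + 3) = 0 at a ∈ {-3, -1, 3, 4}; ∂f/∂b = 60(b - 3)(b - 2)(b - 1)(b + 3) = 0 at b ∈ {-3, 1, 2, 3}.
The Hessian is diagonal: diag(f_aa, f_bb). Second derivatives: f_aa(-3)=10080, f_aa(-1)=-4800, f_aa(3)=2880, f_aa(4)=-4200; f_bb(-3)=-7200, f_bb(1)=480, f_bb(2)=-300, f_bb(3)=720.
Saddle points occur where the two diagonal entries have opposite signs: (-3, -3), (-3, 2), (-1, 1), (-1, 3), (3, -3), (3, 2), (4, 1), (4, 3). Count: 8.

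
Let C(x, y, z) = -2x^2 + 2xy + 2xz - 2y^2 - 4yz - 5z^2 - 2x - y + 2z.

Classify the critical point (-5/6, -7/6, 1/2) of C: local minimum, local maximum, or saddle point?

The Hessian is constant: H = [[-4, 2, 2], [2, -4, -4], [2, -4, -10]].
Leading principal minors: Δ₁ = -4, Δ₂ = 12, Δ₃ = -72.
The minors alternate sign starting negative (−, +, −), so H is negative definite: a local maximum.

local maximum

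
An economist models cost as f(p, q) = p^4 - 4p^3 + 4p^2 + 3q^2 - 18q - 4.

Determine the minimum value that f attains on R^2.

-31

f(p,q) separates as A(p) + B(q) − 4, so its minimum is min A + min B − 4.
A'(p) = 4p(p - 2)(p - 1) vanishes at p ∈ {0, 1, 2}; B'(q) = 6q - 18 vanishes at q ∈ {3}.
Local minima of A (where A''>0): A(0)=0, A(2)=0. Local minima of B: B(3)=-27.
So the global minimum of f is A(0) + B(3) − 4 = 0 − 27 − 4 = -31, attained at (0, 3).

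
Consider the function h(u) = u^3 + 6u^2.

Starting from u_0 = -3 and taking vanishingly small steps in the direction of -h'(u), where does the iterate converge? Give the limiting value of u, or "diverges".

0

h'(u) = 3u(u + 4), so h'(-3) = -9.
Gradient descent moves in the -h' direction, i.e. u is increasing.
The nearest critical point in that direction is u = 0, where h'' = 12 > 0 (a local minimum). The iterate converges there.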